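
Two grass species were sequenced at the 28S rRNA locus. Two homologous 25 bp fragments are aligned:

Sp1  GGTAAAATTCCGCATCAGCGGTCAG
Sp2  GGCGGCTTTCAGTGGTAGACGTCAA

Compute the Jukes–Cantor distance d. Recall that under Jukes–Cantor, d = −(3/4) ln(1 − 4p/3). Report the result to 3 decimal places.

The sequences differ at 13 of 25 sites, so p = 13/25 = 0.52.
d = −(3/4) ln(1 − 4p/3) = −0.75 ln(1 − 0.693333) = −0.75 ln(0.306667)
  = −0.75 × (-1.181993) = 0.886495 substitutions/site.

0.886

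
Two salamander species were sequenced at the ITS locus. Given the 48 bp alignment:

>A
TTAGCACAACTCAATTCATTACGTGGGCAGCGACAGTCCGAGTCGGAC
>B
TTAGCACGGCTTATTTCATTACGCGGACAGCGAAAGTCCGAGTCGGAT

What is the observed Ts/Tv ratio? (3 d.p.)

3.000

Transitions are A↔G and C↔T; transversions are all other mismatches.
Transitions: 6. Transversions: 2.
R = 6/2 = 3.000.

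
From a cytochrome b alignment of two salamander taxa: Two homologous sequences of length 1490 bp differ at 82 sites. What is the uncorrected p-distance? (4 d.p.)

0.0550

p = 82/1490 = 0.055033… ≈ 0.0550 (to 4 d.p.).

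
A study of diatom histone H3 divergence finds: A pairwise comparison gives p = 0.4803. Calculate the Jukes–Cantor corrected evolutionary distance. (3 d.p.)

d = −(3/4) ln(1 − 4p/3) = −0.75 ln(1 − 0.6404) = −0.75 ln(0.3596)
  = −0.75 × (-1.022763) = 0.767072 substitutions/site.

0.767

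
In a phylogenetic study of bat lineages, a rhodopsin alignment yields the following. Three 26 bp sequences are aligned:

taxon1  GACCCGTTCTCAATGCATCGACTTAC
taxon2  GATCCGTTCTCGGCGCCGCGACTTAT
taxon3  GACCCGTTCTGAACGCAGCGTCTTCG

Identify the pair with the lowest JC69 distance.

taxon1 and taxon3

taxon1–taxon2: 7/26 differ, p = 0.269, d = 0.334.
taxon1–taxon3: 6/26 differ, p = 0.231, d = 0.276.
taxon2–taxon3: 8/26 differ, p = 0.308, d = 0.396.
The smallest distance is between taxon1 and taxon3.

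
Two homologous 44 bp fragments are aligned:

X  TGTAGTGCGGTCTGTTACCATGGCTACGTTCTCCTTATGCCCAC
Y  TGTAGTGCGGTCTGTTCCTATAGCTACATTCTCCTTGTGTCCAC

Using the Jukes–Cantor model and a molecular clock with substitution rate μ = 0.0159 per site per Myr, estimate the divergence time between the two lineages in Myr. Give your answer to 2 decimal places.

The sequences differ at 6 of 44 sites (17, 19, 22, 28, 37, 40), so p = 6/44 ≈ 0.136364.
d = −(3/4) ln(1 − 4p/3) = −0.75 ln(1 − 0.181819) = −0.75 ln(0.818181)
  = −0.75 × (-0.200672) = 0.150504 substitutions/site.
Under a molecular clock d = 2μt, so t = d/(2μ) = 0.150504 / (2 × 0.0159) = 4.73 Myr.

4.73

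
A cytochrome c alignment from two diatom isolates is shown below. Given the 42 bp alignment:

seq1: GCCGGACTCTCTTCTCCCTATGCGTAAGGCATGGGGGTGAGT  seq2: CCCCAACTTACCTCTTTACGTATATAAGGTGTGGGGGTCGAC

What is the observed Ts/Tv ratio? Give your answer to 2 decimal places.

3.00

Transitions are A↔G and C↔T; transversions are all other mismatches.
Transitions: 15. Transversions: 5.
R = 15/5 = 3.00.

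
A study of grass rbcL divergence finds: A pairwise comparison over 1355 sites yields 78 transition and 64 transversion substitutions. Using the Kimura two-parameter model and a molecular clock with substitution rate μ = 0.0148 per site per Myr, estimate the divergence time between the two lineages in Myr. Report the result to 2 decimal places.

P = 78/1355 ≈ 0.057565 and Q = 64/1355 ≈ 0.047232.
Under the Kimura two-parameter model, d = −½ ln(1 − 2P − Q) − ¼ ln(1 − 2Q).
1 − 2P − Q = 0.837638, giving −½ ln(0.837638) = 0.088585.
1 − 2Q = 0.905536, giving −¼ ln(0.905536) = 0.024807.
d = 0.088585 + 0.024807 = 0.113392.
Under a molecular clock d = 2μt, so t = d/(2μ) = 0.113392 / (2 × 0.0148) = 3.83 Myr.

3.83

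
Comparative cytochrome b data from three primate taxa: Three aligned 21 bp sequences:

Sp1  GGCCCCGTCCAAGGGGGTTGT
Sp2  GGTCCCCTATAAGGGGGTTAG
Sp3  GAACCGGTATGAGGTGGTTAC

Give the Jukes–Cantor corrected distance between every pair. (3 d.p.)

Sp1–Sp2: 6/21 sites differ → p ≈ 0.285714, d = −0.75 ln(1 − 0.380952) = 0.359679 ≈ 0.360.
Sp1–Sp3: 9/21 sites differ → p ≈ 0.428571, d = −0.75 ln(1 − 0.571428) = 0.635472 ≈ 0.635.
Sp2–Sp3: 7/21 sites differ → p ≈ 0.333333, d = −0.75 ln(1 − 0.444444) = 0.440839 ≈ 0.441.

d(Sp1,Sp2) = 0.360, d(Sp1,Sp3) = 0.635, d(Sp2,Sp3) = 0.441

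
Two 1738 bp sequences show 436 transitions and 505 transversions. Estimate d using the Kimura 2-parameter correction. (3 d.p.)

1.003

P = 436/1738 ≈ 0.250863 and Q = 505/1738 ≈ 0.290564.
Under the Kimura two-parameter model, d = −½ ln(1 − 2P − Q) − ¼ ln(1 − 2Q).
1 − 2P − Q = 0.20771, giving −½ ln(0.20771) = 0.785806.
1 − 2Q = 0.418872, giving −¼ ln(0.418872) = 0.217547.
d = 0.785806 + 0.217547 = 1.003353.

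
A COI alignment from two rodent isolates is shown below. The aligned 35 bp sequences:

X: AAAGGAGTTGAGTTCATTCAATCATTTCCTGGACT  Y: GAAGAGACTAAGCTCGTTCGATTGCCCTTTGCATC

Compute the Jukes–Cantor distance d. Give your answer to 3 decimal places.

0.965

The sequences differ at 19 of 35 sites, so p = 19/35 ≈ 0.542857.
d = −(3/4) ln(1 − 4p/3) = −0.75 ln(1 − 0.723809) = −0.75 ln(0.276191)
  = −0.75 × (-1.286663) = 0.964997 substitutions/site.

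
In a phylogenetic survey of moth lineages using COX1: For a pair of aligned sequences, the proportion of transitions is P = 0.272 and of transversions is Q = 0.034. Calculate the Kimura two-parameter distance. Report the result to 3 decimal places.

Under the Kimura two-parameter model, d = −½ ln(1 − 2P − Q) − ¼ ln(1 − 2Q).
1 − 2P − Q = 0.422, giving −½ ln(0.422) = 0.431375.
1 − 2Q = 0.932, giving −¼ ln(0.932) = 0.017606.
d = 0.431375 + 0.017606 = 0.448981.

0.449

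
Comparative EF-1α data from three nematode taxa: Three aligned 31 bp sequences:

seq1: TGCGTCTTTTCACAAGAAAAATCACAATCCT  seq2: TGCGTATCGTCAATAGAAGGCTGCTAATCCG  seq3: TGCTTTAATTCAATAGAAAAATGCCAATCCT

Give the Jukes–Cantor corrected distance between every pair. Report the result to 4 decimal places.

seq1–seq2: 12/31 sites differ → p ≈ 0.387097, d = −0.75 ln(1 − 0.516129) = 0.544453 ≈ 0.5445.
seq1–seq3: 8/31 sites differ → p ≈ 0.258065, d = −0.75 ln(1 − 0.344087) = 0.316295 ≈ 0.3163.
seq2–seq3: 10/31 sites differ → p ≈ 0.322581, d = −0.75 ln(1 − 0.430108) = 0.421731 ≈ 0.4217.

d(seq1,seq2) = 0.5445, d(seq1,seq3) = 0.3163, d(seq2,seq3) = 0.4217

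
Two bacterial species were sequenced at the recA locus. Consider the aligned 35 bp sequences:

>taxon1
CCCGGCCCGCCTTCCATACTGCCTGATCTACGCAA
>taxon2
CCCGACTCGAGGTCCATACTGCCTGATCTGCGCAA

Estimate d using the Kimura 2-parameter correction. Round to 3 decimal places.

0.196

Of 35 sites, 3 differences are transitions and 3 are transversions, so P = 3/35 ≈ 0.085714 and Q = 3/35 ≈ 0.085714.
Under the Kimura two-parameter model, d = −½ ln(1 − 2P − Q) − ¼ ln(1 − 2Q).
1 − 2P − Q = 0.742858, giving −½ ln(0.742858) = 0.148625.
1 − 2Q = 0.828572, giving −¼ ln(0.828572) = 0.047013.
d = 0.148625 + 0.047013 = 0.195638.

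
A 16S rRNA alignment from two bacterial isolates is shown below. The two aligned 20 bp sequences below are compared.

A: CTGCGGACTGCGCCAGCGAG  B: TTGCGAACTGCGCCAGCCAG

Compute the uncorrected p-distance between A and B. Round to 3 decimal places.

The sequences differ at 3 of 20 positions (sites 1, 6, 18).
p = 3/20 = 0.150.

0.150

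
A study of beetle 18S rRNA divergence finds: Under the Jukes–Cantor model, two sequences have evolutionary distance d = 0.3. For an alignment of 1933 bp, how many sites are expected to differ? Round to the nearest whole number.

478

Invert JC69: p = (3/4)(1 − e^(−4d/3)) = 0.75 × (1 − e^(-0.4)) = 0.75 × (1 − 0.670320) = 0.247260.
Expected differing sites = pL ≈ 0.247260 × 1933 = 477.95358 ≈ 478.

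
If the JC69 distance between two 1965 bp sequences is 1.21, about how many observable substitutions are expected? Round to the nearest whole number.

1180

Invert JC69: p = (3/4)(1 − e^(−4d/3)) = 0.75 × (1 − e^(-1.613333)) = 0.75 × (1 − 0.199222) = 0.600584.
Expected differing sites = pL ≈ 0.600584 × 1965 = 1180.14756 ≈ 1180.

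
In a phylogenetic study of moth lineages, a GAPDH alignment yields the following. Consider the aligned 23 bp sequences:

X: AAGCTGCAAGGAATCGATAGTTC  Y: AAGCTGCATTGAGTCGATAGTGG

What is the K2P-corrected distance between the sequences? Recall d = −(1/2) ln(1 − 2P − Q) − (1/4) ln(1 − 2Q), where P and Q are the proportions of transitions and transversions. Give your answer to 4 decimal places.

Of 23 sites, 1 differences are transitions and 4 are transversions, so P = 1/23 ≈ 0.043478 and Q = 4/23 ≈ 0.173913.
Under the Kimura two-parameter model, d = −½ ln(1 − 2P − Q) − ¼ ln(1 − 2Q).
1 − 2P − Q = 0.739131, giving −½ ln(0.739131) = 0.151140.
1 − 2Q = 0.652174, giving −¼ ln(0.652174) = 0.106861.
d = 0.151140 + 0.106861 = 0.258001.

0.2580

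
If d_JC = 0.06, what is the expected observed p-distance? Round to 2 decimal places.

0.06

p = (3/4)(1 − e^(−4d/3)) = 0.75 × (1 − e^(-0.08)) = 0.75 × (1 − 0.923116) = 0.057663.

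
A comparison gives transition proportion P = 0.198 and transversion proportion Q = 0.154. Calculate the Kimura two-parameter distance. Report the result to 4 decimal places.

0.4913

Under the Kimura two-parameter model, d = −½ ln(1 − 2P − Q) − ¼ ln(1 − 2Q).
1 − 2P − Q = 0.45, giving −½ ln(0.45) = 0.399254.
1 − 2Q = 0.692, giving −¼ ln(0.692) = 0.092042.
d = 0.399254 + 0.092042 = 0.491296.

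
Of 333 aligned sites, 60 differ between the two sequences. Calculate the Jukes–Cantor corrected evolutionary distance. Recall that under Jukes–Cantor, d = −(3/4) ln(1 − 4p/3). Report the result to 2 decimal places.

0.21

p = 60/333 ≈ 0.18018.
d = −(3/4) ln(1 − 4p/3) = −0.75 ln(1 − 0.24024) = −0.75 ln(0.75976)
  = −0.75 × (-0.274753) = 0.206065 substitutions/site.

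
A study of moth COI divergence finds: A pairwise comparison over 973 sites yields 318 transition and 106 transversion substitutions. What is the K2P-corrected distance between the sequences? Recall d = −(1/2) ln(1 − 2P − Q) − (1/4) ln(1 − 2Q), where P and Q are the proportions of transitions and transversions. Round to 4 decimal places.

0.7804

P = 318/973 ≈ 0.326824 and Q = 106/973 ≈ 0.108941.
Under the Kimura two-parameter model, d = −½ ln(1 − 2P − Q) − ¼ ln(1 − 2Q).
1 − 2P − Q = 0.237411, giving −½ ln(0.237411) = 0.718981.
1 − 2Q = 0.782118, giving −¼ ln(0.782118) = 0.061437.
d = 0.718981 + 0.061437 = 0.780418.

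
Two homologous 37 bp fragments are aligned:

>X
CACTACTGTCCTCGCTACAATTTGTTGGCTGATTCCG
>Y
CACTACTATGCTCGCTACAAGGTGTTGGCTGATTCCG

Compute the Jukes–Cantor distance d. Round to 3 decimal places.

0.117

The sequences differ at 4 of 37 sites (8, 10, 21, 22), so p = 4/37 ≈ 0.108108.
d = −(3/4) ln(1 − 4p/3) = −0.75 ln(1 − 0.144144) = −0.75 ln(0.855856)
  = −0.75 × (-0.155653) = 0.116740 substitutions/site.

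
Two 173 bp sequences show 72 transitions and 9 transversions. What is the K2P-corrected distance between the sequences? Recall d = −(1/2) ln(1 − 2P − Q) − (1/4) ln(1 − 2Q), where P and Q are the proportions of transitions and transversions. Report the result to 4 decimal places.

1.1062

P = 72/173 ≈ 0.416185 and Q = 9/173 ≈ 0.052023.
Under the Kimura two-parameter model, d = −½ ln(1 − 2P − Q) − ¼ ln(1 − 2Q).
1 − 2P − Q = 0.115607, giving −½ ln(0.115607) = 1.078779.
1 − 2Q = 0.895954, giving −¼ ln(0.895954) = 0.027467.
d = 1.078779 + 0.027467 = 1.106246.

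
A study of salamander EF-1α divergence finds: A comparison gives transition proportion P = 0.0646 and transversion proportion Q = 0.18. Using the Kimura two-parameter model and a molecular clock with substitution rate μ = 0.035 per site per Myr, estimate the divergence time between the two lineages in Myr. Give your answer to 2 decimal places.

Under the Kimura two-parameter model, d = −½ ln(1 − 2P − Q) − ¼ ln(1 − 2Q).
1 − 2P − Q = 0.6908, giving −½ ln(0.6908) = 0.184952.
1 − 2Q = 0.64, giving −¼ ln(0.64) = 0.111572.
d = 0.184952 + 0.111572 = 0.296524.
Under a molecular clock d = 2μt, so t = d/(2μ) = 0.296524 / (2 × 0.035) = 4.24 Myr.

4.24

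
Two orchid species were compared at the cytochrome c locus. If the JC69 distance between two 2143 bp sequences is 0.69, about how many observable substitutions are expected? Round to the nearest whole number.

967

Invert JC69: p = (3/4)(1 − e^(−4d/3)) = 0.75 × (1 − e^(-0.92)) = 0.75 × (1 − 0.398519) = 0.451111.
Expected differing sites = pL ≈ 0.451111 × 2143 = 966.730873 ≈ 967.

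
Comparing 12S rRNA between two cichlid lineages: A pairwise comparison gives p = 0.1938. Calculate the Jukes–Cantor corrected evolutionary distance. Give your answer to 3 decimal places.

d = −(3/4) ln(1 − 4p/3) = −0.75 ln(1 − 0.2584) = −0.75 ln(0.7416)
  = −0.75 × (-0.298945) = 0.224209 substitutions/site.

0.224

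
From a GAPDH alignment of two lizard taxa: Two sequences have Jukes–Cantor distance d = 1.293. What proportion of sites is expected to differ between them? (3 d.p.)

p = (3/4)(1 − e^(−4d/3)) = 0.75 × (1 − e^(-1.724)) = 0.75 × (1 − 0.178351) = 0.616237.

0.616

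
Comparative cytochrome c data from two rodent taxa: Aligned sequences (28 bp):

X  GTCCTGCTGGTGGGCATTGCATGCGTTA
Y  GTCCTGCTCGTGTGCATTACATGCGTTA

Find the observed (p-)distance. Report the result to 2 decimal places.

The sequences differ at 3 of 28 positions (sites 9, 13, 19).
p = 3/28 = 0.107142… ≈ 0.11 (to 2 d.p.).

0.11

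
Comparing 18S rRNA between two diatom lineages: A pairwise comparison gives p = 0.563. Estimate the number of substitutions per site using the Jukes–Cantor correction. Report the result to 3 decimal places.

1.042

d = −(3/4) ln(1 − 4p/3) = −0.75 ln(1 − 0.750667) = −0.75 ln(0.249333)
  = −0.75 × (-1.388966) = 1.041725 substitutions/site.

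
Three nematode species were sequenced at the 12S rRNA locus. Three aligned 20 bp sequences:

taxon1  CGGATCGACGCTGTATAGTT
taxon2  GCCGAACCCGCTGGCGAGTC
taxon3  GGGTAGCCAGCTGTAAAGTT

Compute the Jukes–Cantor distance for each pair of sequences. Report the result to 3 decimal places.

taxon1–taxon2: 12/20 sites differ → p = 0.6, d = −0.75 ln(1 − 0.8) = 1.207078 ≈ 1.207.
taxon1–taxon3: 8/20 sites differ → p = 0.4, d = −0.75 ln(1 − 0.533333) = 0.571605 ≈ 0.572.
taxon2–taxon3: 9/20 sites differ → p = 0.45, d = −0.75 ln(1 − 0.6) = 0.687218 ≈ 0.687.

d(taxon1,taxon2) = 1.207, d(taxon1,taxon3) = 0.572, d(taxon2,taxon3) = 0.687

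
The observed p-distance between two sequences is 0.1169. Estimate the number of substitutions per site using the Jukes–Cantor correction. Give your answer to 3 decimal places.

d = −(3/4) ln(1 − 4p/3) = −0.75 ln(1 − 0.155867) = −0.75 ln(0.844133)
  = −0.75 × (-0.169445) = 0.127084 substitutions/site.

0.127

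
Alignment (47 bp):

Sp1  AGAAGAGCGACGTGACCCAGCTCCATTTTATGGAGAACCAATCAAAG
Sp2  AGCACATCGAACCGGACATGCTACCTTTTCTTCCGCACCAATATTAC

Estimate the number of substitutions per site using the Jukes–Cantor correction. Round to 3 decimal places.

The sequences differ at 21 of 47 sites, so p = 21/47 ≈ 0.446809.
d = −(3/4) ln(1 − 4p/3) = −0.75 ln(1 − 0.595745) = −0.75 ln(0.404255)
  = −0.75 × (-0.905709) = 0.679282 substitutions/site.

0.679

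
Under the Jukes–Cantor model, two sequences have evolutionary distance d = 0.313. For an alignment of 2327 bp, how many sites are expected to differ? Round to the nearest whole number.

595

Invert JC69: p = (3/4)(1 − e^(−4d/3)) = 0.75 × (1 − e^(-0.417333)) = 0.75 × (1 − 0.658802) = 0.255899.
Expected differing sites = pL ≈ 0.255899 × 2327 = 595.476973 ≈ 595.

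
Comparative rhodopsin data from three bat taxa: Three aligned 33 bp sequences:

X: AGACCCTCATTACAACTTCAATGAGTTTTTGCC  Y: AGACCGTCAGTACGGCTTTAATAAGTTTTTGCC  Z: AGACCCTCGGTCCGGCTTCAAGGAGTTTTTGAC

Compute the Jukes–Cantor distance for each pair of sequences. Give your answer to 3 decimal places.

X–Y: 6/33 sites differ → p ≈ 0.181818, d = −0.75 ln(1 − 0.242424) = 0.208224 ≈ 0.208.
X–Z: 7/33 sites differ → p ≈ 0.212121, d = −0.75 ln(1 − 0.282828) = 0.249330 ≈ 0.249.
Y–Z: 7/33 sites differ → p ≈ 0.212121, d = −0.75 ln(1 − 0.282828) = 0.249330 ≈ 0.249.

d(X,Y) = 0.208, d(X,Z) = 0.249, d(Y,Z) = 0.249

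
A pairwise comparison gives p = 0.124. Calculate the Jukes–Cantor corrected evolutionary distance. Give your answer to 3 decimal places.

0.136

d = −(3/4) ln(1 − 4p/3) = −0.75 ln(1 − 0.165333) = −0.75 ln(0.834667)
  = −0.75 × (-0.180722) = 0.135542 substitutions/site.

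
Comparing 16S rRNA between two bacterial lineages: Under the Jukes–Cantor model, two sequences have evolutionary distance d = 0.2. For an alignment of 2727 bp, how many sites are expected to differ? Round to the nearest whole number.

Invert JC69: p = (3/4)(1 − e^(−4d/3)) = 0.75 × (1 − e^(-0.266667)) = 0.75 × (1 − 0.765928) = 0.175554.
Expected differing sites = pL ≈ 0.175554 × 2727 = 478.735758 ≈ 479.

479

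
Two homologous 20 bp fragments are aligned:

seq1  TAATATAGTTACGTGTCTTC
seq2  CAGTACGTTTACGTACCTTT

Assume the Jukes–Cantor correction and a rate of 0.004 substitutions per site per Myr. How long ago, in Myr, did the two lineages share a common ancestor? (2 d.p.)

71.45

The sequences differ at 8 of 20 sites (1, 3, 6, 7, 8, 15, 16, 20), so p = 8/20 = 0.4.
d = −(3/4) ln(1 − 4p/3) = −0.75 ln(1 − 0.533333) = −0.75 ln(0.466667)
  = −0.75 × (-0.762139) = 0.571604 substitutions/site.
Under a molecular clock d = 2μt, so t = d/(2μ) = 0.571604 / (2 × 0.004) = 71.45 Myr.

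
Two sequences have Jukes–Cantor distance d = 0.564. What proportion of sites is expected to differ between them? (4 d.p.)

p = (3/4)(1 − e^(−4d/3)) = 0.75 × (1 − e^(-0.752)) = 0.75 × (1 − 0.471423) = 0.396433.

0.3964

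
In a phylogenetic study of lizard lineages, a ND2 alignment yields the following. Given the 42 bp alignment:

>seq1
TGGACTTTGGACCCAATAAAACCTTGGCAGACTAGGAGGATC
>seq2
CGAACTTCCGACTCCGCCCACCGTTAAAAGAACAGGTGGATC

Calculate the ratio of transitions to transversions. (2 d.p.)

Transitions are A↔G and C↔T; transversions are all other mismatches.
Transitions: 9. Transversions: 9.
R = 9/9 = 1.00.

1.00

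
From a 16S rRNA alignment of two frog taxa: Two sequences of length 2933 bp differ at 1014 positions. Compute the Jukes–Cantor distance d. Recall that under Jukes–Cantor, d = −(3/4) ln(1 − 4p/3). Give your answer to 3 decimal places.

p = 1014/2933 ≈ 0.345721.
d = −(3/4) ln(1 − 4p/3) = −0.75 ln(1 − 0.460961) = −0.75 ln(0.539039)
  = −0.75 × (-0.617967) = 0.463475 substitutions/site.

0.463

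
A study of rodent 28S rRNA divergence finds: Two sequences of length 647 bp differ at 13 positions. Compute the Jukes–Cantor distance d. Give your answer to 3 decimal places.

p = 13/647 ≈ 0.020093.
d = −(3/4) ln(1 − 4p/3) = −0.75 ln(1 − 0.026791) = −0.75 ln(0.973209)
  = −0.75 × (-0.027156) = 0.020367 substitutions/site.

0.020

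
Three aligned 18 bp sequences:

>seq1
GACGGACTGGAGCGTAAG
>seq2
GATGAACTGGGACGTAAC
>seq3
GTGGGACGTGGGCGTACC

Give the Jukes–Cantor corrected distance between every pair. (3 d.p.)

seq1–seq2: 5/18 sites differ → p ≈ 0.277778, d = −0.75 ln(1 − 0.370371) = 0.346968 ≈ 0.347.
seq1–seq3: 7/18 sites differ → p ≈ 0.388889, d = −0.75 ln(1 − 0.518519) = 0.548166 ≈ 0.548.
seq2–seq3: 7/18 sites differ → p ≈ 0.388889, d = −0.75 ln(1 − 0.518519) = 0.548166 ≈ 0.548.

d(seq1,seq2) = 0.347, d(seq1,seq3) = 0.548, d(seq2,seq3) = 0.548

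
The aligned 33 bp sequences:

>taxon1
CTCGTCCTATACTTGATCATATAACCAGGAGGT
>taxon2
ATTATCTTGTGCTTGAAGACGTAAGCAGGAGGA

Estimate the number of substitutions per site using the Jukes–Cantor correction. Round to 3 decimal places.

0.497

The sequences differ at 12 of 33 sites, so p = 12/33 ≈ 0.363636.
d = −(3/4) ln(1 − 4p/3) = −0.75 ln(1 − 0.484848) = −0.75 ln(0.515152)
  = −0.75 × (-0.663293) = 0.497470 substitutions/site.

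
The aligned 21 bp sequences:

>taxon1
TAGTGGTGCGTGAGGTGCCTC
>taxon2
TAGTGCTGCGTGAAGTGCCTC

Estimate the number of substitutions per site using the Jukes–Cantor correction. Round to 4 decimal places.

0.1019

The sequences differ at 2 of 21 sites (6, 14), so p = 2/21 ≈ 0.095238.
d = −(3/4) ln(1 − 4p/3) = −0.75 ln(1 − 0.126984) = −0.75 ln(0.873016)
  = −0.75 × (-0.135801) = 0.101851 substitutions/site.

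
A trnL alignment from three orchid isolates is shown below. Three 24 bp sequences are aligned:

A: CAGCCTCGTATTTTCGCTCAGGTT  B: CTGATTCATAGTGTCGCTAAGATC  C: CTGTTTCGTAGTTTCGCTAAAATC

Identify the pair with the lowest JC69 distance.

A–B: 9/24 differ, p = 0.375, d = 0.520.
A–C: 8/24 differ, p = 0.333, d = 0.441.
B–C: 4/24 differ, p = 0.167, d = 0.188.
The smallest distance is between B and C.

B and C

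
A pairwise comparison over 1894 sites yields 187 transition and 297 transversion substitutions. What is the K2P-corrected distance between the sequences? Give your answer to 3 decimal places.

P = 187/1894 ≈ 0.098733 and Q = 297/1894 ≈ 0.156811.
Under the Kimura two-parameter model, d = −½ ln(1 − 2P − Q) − ¼ ln(1 − 2Q).
1 − 2P − Q = 0.645723, giving −½ ln(0.645723) = 0.218692.
1 − 2Q = 0.686378, giving −¼ ln(0.686378) = 0.094082.
d = 0.218692 + 0.094082 = 0.312774.

0.313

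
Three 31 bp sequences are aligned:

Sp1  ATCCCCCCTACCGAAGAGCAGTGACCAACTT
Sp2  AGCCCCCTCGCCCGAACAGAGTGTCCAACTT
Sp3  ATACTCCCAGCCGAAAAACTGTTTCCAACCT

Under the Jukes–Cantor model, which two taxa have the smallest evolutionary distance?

Sp1–Sp2: 11/31 differ, p = 0.355, d = 0.481.
Sp1–Sp3: 10/31 differ, p = 0.323, d = 0.422.
Sp2–Sp3: 12/31 differ, p = 0.387, d = 0.544.
The smallest distance is between Sp1 and Sp3.

Sp1 and Sp3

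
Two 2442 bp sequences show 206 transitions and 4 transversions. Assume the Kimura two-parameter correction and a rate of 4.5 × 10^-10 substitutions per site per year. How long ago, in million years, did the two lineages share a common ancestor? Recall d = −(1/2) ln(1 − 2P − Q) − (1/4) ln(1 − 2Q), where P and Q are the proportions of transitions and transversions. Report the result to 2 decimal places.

104.66

P = 206/2442 ≈ 0.084357 and Q = 4/2442 ≈ 0.001638.
Under the Kimura two-parameter model, d = −½ ln(1 − 2P − Q) − ¼ ln(1 − 2Q).
1 − 2P − Q = 0.829648, giving −½ ln(0.829648) = 0.093377.
1 − 2Q = 0.996724, giving −¼ ln(0.996724) = 0.000820.
d = 0.093377 + 0.000820 = 0.094197.
Under a molecular clock d = 2μt, so t = d/(2μ) = 0.094197 / (2 × 4.5 × 10^-10) = 104.66 million years.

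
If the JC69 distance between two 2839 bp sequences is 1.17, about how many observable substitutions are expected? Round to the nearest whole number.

Invert JC69: p = (3/4)(1 − e^(−4d/3)) = 0.75 × (1 − e^(-1.56)) = 0.75 × (1 − 0.210136) = 0.592398.
Expected differing sites = pL ≈ 0.592398 × 2839 = 1681.817922 ≈ 1682.

1682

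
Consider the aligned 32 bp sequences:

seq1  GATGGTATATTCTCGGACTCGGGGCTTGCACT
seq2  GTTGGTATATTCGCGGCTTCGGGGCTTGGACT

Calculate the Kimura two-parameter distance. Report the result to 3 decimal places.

0.176

Of 32 sites, 1 differences are transitions and 4 are transversions, so P = 1/32 = 0.03125 and Q = 4/32 = 0.125.
Under the Kimura two-parameter model, d = −½ ln(1 − 2P − Q) − ¼ ln(1 − 2Q).
1 − 2P − Q = 0.8125, giving −½ ln(0.8125) = 0.103820.
1 − 2Q = 0.75, giving −¼ ln(0.75) = 0.071921.
d = 0.103820 + 0.071921 = 0.175741.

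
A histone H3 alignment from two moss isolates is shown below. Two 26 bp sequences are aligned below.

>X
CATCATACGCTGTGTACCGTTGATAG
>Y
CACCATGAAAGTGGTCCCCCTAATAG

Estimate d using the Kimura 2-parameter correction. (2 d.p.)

Of 26 sites, 5 differences are transitions and 7 are transversions, so P = 5/26 ≈ 0.192308 and Q = 7/26 ≈ 0.269231.
Under the Kimura two-parameter model, d = −½ ln(1 − 2P − Q) − ¼ ln(1 − 2Q).
1 − 2P − Q = 0.346153, giving −½ ln(0.346153) = 0.530437.
1 − 2Q = 0.461538, giving −¼ ln(0.461538) = 0.193298.
d = 0.530437 + 0.193298 = 0.723735.

0.72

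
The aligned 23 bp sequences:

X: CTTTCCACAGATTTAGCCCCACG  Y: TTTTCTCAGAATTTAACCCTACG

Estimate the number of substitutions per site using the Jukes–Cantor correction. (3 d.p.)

The sequences differ at 8 of 23 sites (1, 6, 7, 8, 9, 10, 16, 20), so p = 8/23 ≈ 0.347826.
d = −(3/4) ln(1 − 4p/3) = −0.75 ln(1 − 0.463768) = −0.75 ln(0.536232)
  = −0.75 × (-0.623188) = 0.467391 substitutions/site.

0.467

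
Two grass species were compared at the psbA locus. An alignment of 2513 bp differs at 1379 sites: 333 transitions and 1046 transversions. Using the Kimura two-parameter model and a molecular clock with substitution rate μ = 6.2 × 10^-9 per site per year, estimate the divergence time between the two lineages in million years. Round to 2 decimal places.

P = 333/2513 ≈ 0.132511 and Q = 1046/2513 ≈ 0.416236.
Under the Kimura two-parameter model, d = −½ ln(1 − 2P − Q) − ¼ ln(1 − 2Q).
1 − 2P − Q = 0.318742, giving −½ ln(0.318742) = 0.571687.
1 − 2Q = 0.167528, giving −¼ ln(0.167528) = 0.446651.
d = 0.571687 + 0.446651 = 1.018338.
Under a molecular clock d = 2μt, so t = d/(2μ) = 1.018338 / (2 × 6.2 × 10^-9) = 82.12 million years.

82.12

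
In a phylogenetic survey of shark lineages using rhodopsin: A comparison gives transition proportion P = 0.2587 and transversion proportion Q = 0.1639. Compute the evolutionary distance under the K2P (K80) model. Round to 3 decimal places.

0.671

Under the Kimura two-parameter model, d = −½ ln(1 − 2P − Q) − ¼ ln(1 − 2Q).
1 − 2P − Q = 0.3187, giving −½ ln(0.3187) = 0.571753.
1 − 2Q = 0.6722, giving −¼ ln(0.6722) = 0.099300.
d = 0.571753 + 0.099300 = 0.671053.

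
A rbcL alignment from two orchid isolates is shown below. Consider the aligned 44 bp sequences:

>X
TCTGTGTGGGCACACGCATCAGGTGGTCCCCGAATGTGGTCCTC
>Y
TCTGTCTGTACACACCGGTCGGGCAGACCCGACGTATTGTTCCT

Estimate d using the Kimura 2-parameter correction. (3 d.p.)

Of 44 sites, 11 differences are transitions and 8 are transversions, so P = 11/44 = 0.25 and Q = 8/44 ≈ 0.181818.
Under the Kimura two-parameter model, d = −½ ln(1 − 2P − Q) − ¼ ln(1 − 2Q).
1 − 2P − Q = 0.318182, giving −½ ln(0.318182) = 0.572566.
1 − 2Q = 0.636364, giving −¼ ln(0.636364) = 0.112996.
d = 0.572566 + 0.112996 = 0.685562.

0.686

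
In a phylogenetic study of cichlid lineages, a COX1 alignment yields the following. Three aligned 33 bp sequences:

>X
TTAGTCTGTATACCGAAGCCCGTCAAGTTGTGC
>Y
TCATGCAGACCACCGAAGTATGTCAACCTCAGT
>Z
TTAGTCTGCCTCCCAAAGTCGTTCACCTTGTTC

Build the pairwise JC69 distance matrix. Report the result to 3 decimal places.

d(X,Y) = 0.699, d(X,Z) = 0.388, d(Y,Z) = 0.871

X–Y: 15/33 sites differ → p ≈ 0.454545, d = −0.75 ln(1 − 0.60606) = 0.698667 ≈ 0.699.
X–Z: 10/33 sites differ → p ≈ 0.30303, d = −0.75 ln(1 − 0.40404) = 0.388186 ≈ 0.388.
Y–Z: 17/33 sites differ → p ≈ 0.515152, d = −0.75 ln(1 − 0.686869) = 0.870850 ≈ 0.871.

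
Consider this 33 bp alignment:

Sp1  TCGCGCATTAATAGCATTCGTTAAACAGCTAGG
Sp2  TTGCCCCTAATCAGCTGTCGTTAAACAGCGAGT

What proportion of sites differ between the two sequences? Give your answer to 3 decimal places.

0.303

The sequences differ at 10 of 33 positions (sites 2, 5, 7, 9, 11, 12, 16, 17, 30, 33).
p = 10/33 = 0.303030… ≈ 0.303 (to 3 d.p.).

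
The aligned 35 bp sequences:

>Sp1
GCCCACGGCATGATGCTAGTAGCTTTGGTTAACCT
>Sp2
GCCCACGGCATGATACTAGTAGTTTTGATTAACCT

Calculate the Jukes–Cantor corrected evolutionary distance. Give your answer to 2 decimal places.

0.09

The sequences differ at 3 of 35 sites (15, 23, 28), so p = 3/35 ≈ 0.085714.
d = −(3/4) ln(1 − 4p/3) = −0.75 ln(1 − 0.114285) = −0.75 ln(0.885715)
  = −0.75 × (-0.121360) = 0.091020 substitutions/site.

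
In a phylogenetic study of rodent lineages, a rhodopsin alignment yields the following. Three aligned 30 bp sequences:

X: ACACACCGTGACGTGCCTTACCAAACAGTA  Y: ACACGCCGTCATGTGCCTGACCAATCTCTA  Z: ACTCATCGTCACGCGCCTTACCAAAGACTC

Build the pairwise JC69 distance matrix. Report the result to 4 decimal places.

d(X,Y) = 0.2795, d(X,Z) = 0.2795, d(Y,Z) = 0.4408

X–Y: 7/30 sites differ → p ≈ 0.233333, d = −0.75 ln(1 − 0.311111) = 0.279506 ≈ 0.2795.
X–Z: 7/30 sites differ → p ≈ 0.233333, d = −0.75 ln(1 − 0.311111) = 0.279506 ≈ 0.2795.
Y–Z: 10/30 sites differ → p ≈ 0.333333, d = −0.75 ln(1 − 0.444444) = 0.440839 ≈ 0.4408.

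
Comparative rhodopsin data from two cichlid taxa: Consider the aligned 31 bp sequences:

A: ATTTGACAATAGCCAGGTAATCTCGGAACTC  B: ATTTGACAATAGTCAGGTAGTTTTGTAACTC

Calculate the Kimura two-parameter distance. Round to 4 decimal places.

0.1881

Of 31 sites, 4 differences are transitions and 1 are transversions, so P = 4/31 ≈ 0.129032 and Q = 1/31 ≈ 0.032258.
Under the Kimura two-parameter model, d = −½ ln(1 − 2P − Q) − ¼ ln(1 − 2Q).
1 − 2P − Q = 0.709678, giving −½ ln(0.709678) = 0.171472.
1 − 2Q = 0.935484, giving −¼ ln(0.935484) = 0.016673.
d = 0.171472 + 0.016673 = 0.188145.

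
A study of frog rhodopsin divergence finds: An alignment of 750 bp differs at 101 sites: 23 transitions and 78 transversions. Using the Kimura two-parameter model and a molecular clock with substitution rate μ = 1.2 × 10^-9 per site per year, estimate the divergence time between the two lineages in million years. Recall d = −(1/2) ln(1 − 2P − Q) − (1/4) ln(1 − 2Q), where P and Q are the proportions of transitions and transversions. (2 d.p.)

61.94

P = 23/750 ≈ 0.030667 and Q = 78/750 = 0.104.
Under the Kimura two-parameter model, d = −½ ln(1 − 2P − Q) − ¼ ln(1 − 2Q).
1 − 2P − Q = 0.834666, giving −½ ln(0.834666) = 0.090362.
1 − 2Q = 0.792, giving −¼ ln(0.792) = 0.058298.
d = 0.090362 + 0.058298 = 0.148660.
Under a molecular clock d = 2μt, so t = d/(2μ) = 0.148660 / (2 × 1.2 × 10^-9) = 61.94 million years.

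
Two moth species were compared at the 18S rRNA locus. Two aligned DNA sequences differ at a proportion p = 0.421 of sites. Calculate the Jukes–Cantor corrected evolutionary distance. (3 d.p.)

0.618

d = −(3/4) ln(1 − 4p/3) = −0.75 ln(1 − 0.561333) = −0.75 ln(0.438667)
  = −0.75 × (-0.824015) = 0.618011 substitutions/site.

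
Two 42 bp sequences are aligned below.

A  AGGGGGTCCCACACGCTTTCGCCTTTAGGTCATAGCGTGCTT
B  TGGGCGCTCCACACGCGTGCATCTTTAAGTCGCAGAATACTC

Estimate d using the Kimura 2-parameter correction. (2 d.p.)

0.52

Of 42 sites, 10 differences are transitions and 5 are transversions, so P = 10/42 ≈ 0.238095 and Q = 5/42 ≈ 0.119048.
Under the Kimura two-parameter model, d = −½ ln(1 − 2P − Q) − ¼ ln(1 − 2Q).
1 − 2P − Q = 0.404762, giving −½ ln(0.404762) = 0.452228.
1 − 2Q = 0.761904, giving −¼ ln(0.761904) = 0.067984.
d = 0.452228 + 0.067984 = 0.520212.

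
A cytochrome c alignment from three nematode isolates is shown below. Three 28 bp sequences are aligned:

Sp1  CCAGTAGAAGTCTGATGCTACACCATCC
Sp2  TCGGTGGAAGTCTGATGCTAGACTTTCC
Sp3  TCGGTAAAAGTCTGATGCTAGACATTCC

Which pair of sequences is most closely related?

Sp1–Sp2: 6/28 differ, p = 0.214, d = 0.252.
Sp1–Sp3: 6/28 differ, p = 0.214, d = 0.252.
Sp2–Sp3: 3/28 differ, p = 0.107, d = 0.116.
The smallest distance is between Sp2 and Sp3.

Sp2 and Sp3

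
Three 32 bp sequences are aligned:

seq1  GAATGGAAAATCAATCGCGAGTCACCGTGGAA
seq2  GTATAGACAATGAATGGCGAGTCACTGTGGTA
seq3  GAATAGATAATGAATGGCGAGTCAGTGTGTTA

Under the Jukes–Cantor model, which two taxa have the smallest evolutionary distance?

seq1–seq2: 7/32 differ, p = 0.219, d = 0.259.
seq1–seq3: 8/32 differ, p = 0.250, d = 0.304.
seq2–seq3: 4/32 differ, p = 0.125, d = 0.137.
The smallest distance is between seq2 and seq3.

seq2 and seq3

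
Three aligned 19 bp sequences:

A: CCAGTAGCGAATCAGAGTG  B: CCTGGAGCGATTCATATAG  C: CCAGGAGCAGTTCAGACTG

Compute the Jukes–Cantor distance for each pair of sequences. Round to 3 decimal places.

d(A,B) = 0.410, d(A,C) = 0.324, d(B,C) = 0.410

A–B: 6/19 sites differ → p ≈ 0.315789, d = −0.75 ln(1 − 0.421052) = 0.409907 ≈ 0.410.
A–C: 5/19 sites differ → p ≈ 0.263158, d = −0.75 ln(1 − 0.350877) = 0.324100 ≈ 0.324.
B–C: 6/19 sites differ → p ≈ 0.315789, d = −0.75 ln(1 − 0.421052) = 0.409907 ≈ 0.410.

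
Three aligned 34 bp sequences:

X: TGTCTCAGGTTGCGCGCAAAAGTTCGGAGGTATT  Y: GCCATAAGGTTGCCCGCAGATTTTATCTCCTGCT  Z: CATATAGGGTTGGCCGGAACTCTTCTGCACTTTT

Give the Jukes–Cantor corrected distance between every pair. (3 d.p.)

d(X,Y) = 0.824, d(X,Z) = 0.741, d(Y,Z) = 0.665

X–Y: 17/34 sites differ → p = 0.5, d = −0.75 ln(1 − 0.666667) = 0.823960 ≈ 0.824.
X–Z: 16/34 sites differ → p ≈ 0.470588, d = −0.75 ln(1 − 0.627451) = 0.740540 ≈ 0.741.
Y–Z: 15/34 sites differ → p ≈ 0.441176, d = −0.75 ln(1 − 0.588235) = 0.665477 ≈ 0.665.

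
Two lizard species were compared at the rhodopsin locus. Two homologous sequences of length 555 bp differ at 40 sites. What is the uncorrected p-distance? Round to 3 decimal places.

p = 40/555 = 0.072072… ≈ 0.072 (to 3 d.p.).

0.072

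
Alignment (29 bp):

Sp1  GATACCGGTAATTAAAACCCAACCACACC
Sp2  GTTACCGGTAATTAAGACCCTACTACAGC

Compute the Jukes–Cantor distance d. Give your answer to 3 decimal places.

The sequences differ at 5 of 29 sites (2, 16, 21, 24, 28), so p = 5/29 ≈ 0.172414.
d = −(3/4) ln(1 − 4p/3) = −0.75 ln(1 − 0.229885) = −0.75 ln(0.770115)
  = −0.75 × (-0.261215) = 0.195911 substitutions/site.

0.196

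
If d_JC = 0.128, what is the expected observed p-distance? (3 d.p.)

0.118

p = (3/4)(1 − e^(−4d/3)) = 0.75 × (1 − e^(-0.170667)) = 0.75 × (1 − 0.843102) = 0.117674.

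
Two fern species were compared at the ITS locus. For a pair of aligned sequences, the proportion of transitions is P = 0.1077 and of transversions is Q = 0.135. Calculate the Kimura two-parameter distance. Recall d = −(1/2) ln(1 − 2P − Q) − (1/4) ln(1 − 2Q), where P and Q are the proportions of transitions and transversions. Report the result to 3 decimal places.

Under the Kimura two-parameter model, d = −½ ln(1 − 2P − Q) − ¼ ln(1 − 2Q).
1 − 2P − Q = 0.6496, giving −½ ln(0.6496) = 0.215699.
1 − 2Q = 0.73, giving −¼ ln(0.73) = 0.078678.
d = 0.215699 + 0.078678 = 0.294377.

0.294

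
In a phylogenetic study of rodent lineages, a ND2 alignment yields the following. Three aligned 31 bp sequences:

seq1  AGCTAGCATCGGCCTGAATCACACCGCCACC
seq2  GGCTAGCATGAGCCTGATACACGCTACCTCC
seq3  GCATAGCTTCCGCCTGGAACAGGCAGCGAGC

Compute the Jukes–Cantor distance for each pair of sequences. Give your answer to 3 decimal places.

d(seq1,seq2) = 0.367, d(seq1,seq3) = 0.544, d(seq2,seq3) = 0.614

seq1–seq2: 9/31 sites differ → p ≈ 0.290323, d = −0.75 ln(1 − 0.387097) = 0.367161 ≈ 0.367.
seq1–seq3: 12/31 sites differ → p ≈ 0.387097, d = −0.75 ln(1 − 0.516129) = 0.544453 ≈ 0.544.
seq2–seq3: 13/31 sites differ → p ≈ 0.419355, d = −0.75 ln(1 − 0.55914) = 0.614271 ≈ 0.614.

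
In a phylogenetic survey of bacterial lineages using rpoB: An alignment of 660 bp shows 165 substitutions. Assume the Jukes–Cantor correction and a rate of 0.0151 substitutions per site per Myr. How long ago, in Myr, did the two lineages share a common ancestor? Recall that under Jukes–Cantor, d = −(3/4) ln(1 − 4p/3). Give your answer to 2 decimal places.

p = 165/660 = 0.25.
d = −(3/4) ln(1 − 4p/3) = −0.75 ln(1 − 0.333333) = −0.75 ln(0.666667)
  = −0.75 × (-0.405465) = 0.304099 substitutions/site.
Under a molecular clock d = 2μt, so t = d/(2μ) = 0.304099 / (2 × 0.0151) = 10.07 Myr.

10.07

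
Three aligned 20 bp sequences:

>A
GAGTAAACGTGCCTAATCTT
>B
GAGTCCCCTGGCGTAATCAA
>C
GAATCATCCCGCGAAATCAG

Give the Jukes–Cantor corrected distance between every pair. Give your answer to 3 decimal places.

A–B: 8/20 sites differ → p = 0.4, d = −0.75 ln(1 − 0.533333) = 0.571605 ≈ 0.572.
A–C: 9/20 sites differ → p = 0.45, d = −0.75 ln(1 − 0.6) = 0.687218 ≈ 0.687.
B–C: 7/20 sites differ → p = 0.35, d = −0.75 ln(1 − 0.466667) = 0.471457 ≈ 0.471.

d(A,B) = 0.572, d(A,C) = 0.687, d(B,C) = 0.471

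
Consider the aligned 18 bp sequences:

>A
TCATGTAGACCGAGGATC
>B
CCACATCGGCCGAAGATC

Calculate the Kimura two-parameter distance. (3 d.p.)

Of 18 sites, 5 differences are transitions and 1 are transversions, so P = 5/18 ≈ 0.277778 and Q = 1/18 ≈ 0.055556.
Under the Kimura two-parameter model, d = −½ ln(1 − 2P − Q) − ¼ ln(1 − 2Q).
1 − 2P − Q = 0.388888, giving −½ ln(0.388888) = 0.472232.
1 − 2Q = 0.888888, giving −¼ ln(0.888888) = 0.029446.
d = 0.472232 + 0.029446 = 0.501678.

0.502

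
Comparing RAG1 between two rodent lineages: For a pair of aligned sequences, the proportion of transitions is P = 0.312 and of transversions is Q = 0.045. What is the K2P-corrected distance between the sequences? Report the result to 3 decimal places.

Under the Kimura two-parameter model, d = −½ ln(1 − 2P − Q) − ¼ ln(1 − 2Q).
1 − 2P − Q = 0.331, giving −½ ln(0.331) = 0.552818.
1 − 2Q = 0.91, giving −¼ ln(0.91) = 0.023578.
d = 0.552818 + 0.023578 = 0.576396.

0.576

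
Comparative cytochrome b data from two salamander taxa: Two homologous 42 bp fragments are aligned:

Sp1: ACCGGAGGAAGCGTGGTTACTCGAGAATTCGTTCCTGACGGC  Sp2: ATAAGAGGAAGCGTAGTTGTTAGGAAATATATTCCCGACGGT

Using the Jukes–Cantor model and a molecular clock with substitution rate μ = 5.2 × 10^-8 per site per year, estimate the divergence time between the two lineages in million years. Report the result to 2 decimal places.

4.24

The sequences differ at 14 of 42 sites, so p = 14/42 ≈ 0.333333.
d = −(3/4) ln(1 − 4p/3) = −0.75 ln(1 − 0.444444) = −0.75 ln(0.555556)
  = −0.75 × (-0.587786) = 0.440840 substitutions/site.
Under a molecular clock d = 2μt, so t = d/(2μ) = 0.440840 / (2 × 5.2 × 10^-8) = 4.24 million years.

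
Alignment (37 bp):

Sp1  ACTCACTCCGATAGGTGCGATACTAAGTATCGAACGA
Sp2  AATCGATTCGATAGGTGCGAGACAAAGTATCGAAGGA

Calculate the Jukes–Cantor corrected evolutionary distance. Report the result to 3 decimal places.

0.218

The sequences differ at 7 of 37 sites (2, 5, 6, 8, 21, 24, 35), so p = 7/37 ≈ 0.189189.
d = −(3/4) ln(1 − 4p/3) = −0.75 ln(1 − 0.252252) = −0.75 ln(0.747748)
  = −0.75 × (-0.290689) = 0.218017 substitutions/site.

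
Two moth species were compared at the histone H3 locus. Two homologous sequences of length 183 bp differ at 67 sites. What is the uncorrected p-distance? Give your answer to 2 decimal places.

0.37

p = 67/183 = 0.366120… ≈ 0.37 (to 2 d.p.).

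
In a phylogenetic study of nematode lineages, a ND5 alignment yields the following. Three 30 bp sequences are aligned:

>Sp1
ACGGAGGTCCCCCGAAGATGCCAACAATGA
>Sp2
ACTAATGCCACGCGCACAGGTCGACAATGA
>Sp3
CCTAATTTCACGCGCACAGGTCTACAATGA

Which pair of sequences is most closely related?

Sp2 and Sp3

Sp1–Sp2: 11/30 differ, p = 0.367, d = 0.503.
Sp1–Sp3: 12/30 differ, p = 0.400, d = 0.572.
Sp2–Sp3: 4/30 differ, p = 0.133, d = 0.147.
The smallest distance is between Sp2 and Sp3.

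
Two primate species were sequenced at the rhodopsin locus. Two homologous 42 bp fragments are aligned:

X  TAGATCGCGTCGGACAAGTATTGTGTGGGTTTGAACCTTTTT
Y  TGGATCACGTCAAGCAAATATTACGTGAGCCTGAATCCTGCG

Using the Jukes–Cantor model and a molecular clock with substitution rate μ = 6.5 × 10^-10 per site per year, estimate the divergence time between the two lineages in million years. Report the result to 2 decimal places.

The sequences differ at 16 of 42 sites, so p = 16/42 ≈ 0.380952.
d = −(3/4) ln(1 − 4p/3) = −0.75 ln(1 − 0.507936) = −0.75 ln(0.492064)
  = −0.75 × (-0.709146) = 0.531860 substitutions/site.
Under a molecular clock d = 2μt, so t = d/(2μ) = 0.531860 / (2 × 6.5 × 10^-10) = 409.12 million years.

409.12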